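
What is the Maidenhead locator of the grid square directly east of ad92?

BD02

Longitude square 9; +1 → 10, wraps to 0, carry into field.
Longitude field A = 0; +1 → 1 = B.
The latitude characters are unchanged.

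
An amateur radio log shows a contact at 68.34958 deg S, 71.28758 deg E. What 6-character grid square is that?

MC51pp

Offset from 180°W / 90°S: lon 251.2876°, lat 21.6504°.
Field: lon ⌊251.2876/20⌋ = 12 → M; lat ⌊21.6504/10⌋ = 2 → C.
Square: lon ⌊11.2876/2⌋ = 5; lat ⌊1.6504/1⌋ = 1.
Subsquare: lon ⌊1.2876/0.0833333⌋ = 15 → p; lat ⌊0.6504/0.0416667⌋ = 15 → p.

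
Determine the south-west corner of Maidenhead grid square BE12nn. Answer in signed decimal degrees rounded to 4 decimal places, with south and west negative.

-47.4583, -156.9167

Field B=1, E=4: +1·20° lon, +4·10° lat → SW at lon -160°, lat -50°.
Square 1, 2: +1·2° lon, +2·1° lat → SW at lon -158°, lat -48°.
Subsquare n=13, n=13: +13·0.0833333° lon, +13·0.0416667° lat → SW at lon -156.917°, lat -47.4583°.
latitude -47.4583, longitude -156.9167.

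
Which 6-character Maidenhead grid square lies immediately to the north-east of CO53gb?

CO53hc

Longitude subsquare g = 6; +1 → 7 = h.
Latitude subsquare b = 1; +1 → 2 = c.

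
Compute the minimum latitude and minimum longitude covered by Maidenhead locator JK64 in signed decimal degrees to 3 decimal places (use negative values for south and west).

14.000, 12.000

Field J=9, K=10: +9·20° lon, +10·10° lat → SW at lon 0°, lat 10°.
Square 6, 4: +6·2° lon, +4·1° lat → SW at lon 12°, lat 14°.
latitude 14.000, longitude 12.000.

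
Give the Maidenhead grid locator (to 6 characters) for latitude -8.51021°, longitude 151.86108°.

Offset from 180°W / 90°S: lon 331.8611°, lat 81.4898°.
Field: 331.8611/20 → 16 → Q, 81.4898/10 → 8 → I; chars QI.
Square: 11.8611/2 → 5, 1.4898/1 → 1; chars 51.
Subsquare: 1.8611/0.0833333 → 22 → w, 0.4898/0.0416667 → 11 → l; chars wl.

QI51wl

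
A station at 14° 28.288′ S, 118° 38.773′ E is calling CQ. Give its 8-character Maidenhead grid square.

OH95hm76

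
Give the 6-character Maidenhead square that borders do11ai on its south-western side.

Longitude subsquare a = 0; −1 → -1, wraps to 23 = x, carry into square.
Longitude square 1; −1 → 0.
Latitude subsquare i = 8; −1 → 7 = h.

DO01xh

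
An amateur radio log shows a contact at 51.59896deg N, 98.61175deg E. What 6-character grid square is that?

Shift to the Maidenhead origin (180°W, 90°S): lon 278.6118, lat 141.5990.
Field: lon ⌊278.6118/20⌋ = 13 → N; lat ⌊141.5990/10⌋ = 14 → O.
Square: lon ⌊18.6118/2⌋ = 9; lat ⌊1.5990/1⌋ = 1.
Subsquare: lon ⌊0.6118/0.0833333⌋ = 7 → h; lat ⌊0.5990/0.0416667⌋ = 14 → o.

NO91ho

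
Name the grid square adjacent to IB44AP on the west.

Longitude subsquare a = 0; −1 → -1, wraps to 23 = x, carry into square.
Longitude square 4; −1 → 3.
The latitude characters are unchanged.

IB34xp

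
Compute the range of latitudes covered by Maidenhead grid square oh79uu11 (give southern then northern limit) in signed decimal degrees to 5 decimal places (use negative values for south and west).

-10.16250, -10.15833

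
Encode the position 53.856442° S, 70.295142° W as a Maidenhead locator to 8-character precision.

FD46ud44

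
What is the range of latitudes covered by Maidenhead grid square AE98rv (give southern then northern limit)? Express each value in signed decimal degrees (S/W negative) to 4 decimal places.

-41.1250, -41.0833

Field A=0, E=4: +0·20° lon, +4·10° lat → SW at lon -180°, lat -50°.
Square 9, 8: +9·2° lon, +8·1° lat → SW at lon -162°, lat -42°.
Subsquare r=17, v=21: +17·0.0833333° lon, +21·0.0416667° lat → SW at lon -160.583°, lat -41.125°.
Cell spans 0.0833333° lon × 0.0416667° lat.
south -41.1250, north -41.0833.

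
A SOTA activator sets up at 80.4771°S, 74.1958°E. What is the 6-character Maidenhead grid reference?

Add 180° to longitude and 90° to latitude: 254.1958, 9.5229.
Field: lon ⌊254.1958/20⌋ = 12 → M; lat ⌊9.5229/10⌋ = 0 → A.
Square: lon ⌊14.1958/2⌋ = 7; lat ⌊9.5229/1⌋ = 9.
Subsquare: lon ⌊0.1958/0.0833333⌋ = 2 → c; lat ⌊0.5229/0.0416667⌋ = 12 → m.

MA79cm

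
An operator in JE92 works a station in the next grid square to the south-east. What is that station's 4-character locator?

KE01

Longitude square 9; +1 → 10, wraps to 0, carry into field.
Longitude field J = 9; +1 → 10 = K.
Latitude square 2; −1 → 1.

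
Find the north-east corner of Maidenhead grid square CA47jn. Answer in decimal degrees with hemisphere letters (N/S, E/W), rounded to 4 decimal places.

82.4167° S, 131.1667° W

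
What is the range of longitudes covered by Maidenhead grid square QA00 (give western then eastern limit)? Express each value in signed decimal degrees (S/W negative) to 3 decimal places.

Field Q=16, A=0: +16·20° lon, +0·10° lat → SW at lon 140°, lat -90°.
Square 0, 0: +0·2° lon, +0·1° lat → SW at lon 140°, lat -90°.
Cell spans 2° lon × 1° lat.
west 140.000, east 142.000.

140.000, 142.000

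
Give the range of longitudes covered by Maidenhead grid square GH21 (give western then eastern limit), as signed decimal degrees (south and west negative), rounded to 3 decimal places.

Field G=6, H=7: +6·20° lon, +7·10° lat → SW at lon -60°, lat -20°.
Square 2, 1: +2·2° lon, +1·1° lat → SW at lon -56°, lat -19°.
Cell spans 2° lon × 1° lat.
west -56.000, east -54.000.

-56.000, -54.000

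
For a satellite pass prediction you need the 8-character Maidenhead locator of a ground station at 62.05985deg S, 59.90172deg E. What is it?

LC97ww85

Shift to the Maidenhead origin (180°W, 90°S): lon 239.90172, lat 27.94015.
Field: 239.90172/20 → 11 → L, 27.94015/10 → 2 → C; chars LC.
Square: 19.90172/2 → 9, 7.94015/1 → 7; chars 97.
Subsquare: 1.90172/0.0833333 → 22 → w, 0.94015/0.0416667 → 22 → w; chars ww.
Extended square: 0.06839/0.00833333 → 8, 0.02348/0.00416667 → 5; chars 85.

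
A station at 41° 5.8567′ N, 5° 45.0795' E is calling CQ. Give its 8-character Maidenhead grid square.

Shift to the Maidenhead origin (180°W, 90°S): lon 185.75133, lat 131.09761.
Field: lon ⌊185.75133/20⌋ = 9 → J; lat ⌊131.09761/10⌋ = 13 → N.
Square: lon ⌊5.75133/2⌋ = 2; lat ⌊1.09761/1⌋ = 1.
Subsquare: lon ⌊1.75133/0.0833333⌋ = 21 → v; lat ⌊0.09761/0.0416667⌋ = 2 → c.
Extended square: lon ⌊0.00133/0.00833333⌋ = 0; lat ⌊0.01428/0.00416667⌋ = 3.

JN21vc03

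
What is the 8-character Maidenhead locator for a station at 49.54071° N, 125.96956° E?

Add 180° to longitude and 90° to latitude: 305.96956, 139.54071.
Field (20°×10°, letters A–R): 305.96956/20 → 15 → P, 139.54071/10 → 13 → N; chars PN.
Square (2°×1°, digits 0–9): 5.96956/2 → 2, 9.54071/1 → 9; chars 29.
Subsquare (5′×2.5′, letters a–x): 1.96956/0.0833333 → 23 → x, 0.54071/0.0416667 → 12 → m; chars xm.
Extended square (30″×15″, digits 0–9): 0.05289/0.00833333 → 6, 0.04071/0.00416667 → 9; chars 69.

PN29xm69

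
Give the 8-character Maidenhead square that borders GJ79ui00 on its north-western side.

Longitude extended square 0; −1 → -1, wraps to 9, carry into subsquare.
Longitude subsquare u = 20; −1 → 19 = t.
Latitude extended square 0; +1 → 1.

GJ79ti91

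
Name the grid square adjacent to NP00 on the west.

MP90

Longitude square 0; −1 → -1, wraps to 9, carry into field.
Longitude field N = 13; −1 → 12 = M.
The latitude characters are unchanged.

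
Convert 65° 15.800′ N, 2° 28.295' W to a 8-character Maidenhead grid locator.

IP85sg33

Shift to the Maidenhead origin (180°W, 90°S): lon 177.52842, lat 155.26333.
Field: 177.52842/20 → 8 → I, 155.26333/10 → 15 → P; chars IP.
Square: 17.52842/2 → 8, 5.26333/1 → 5; chars 85.
Subsquare: 1.52842/0.0833333 → 18 → s, 0.26333/0.0416667 → 6 → g; chars sg.
Extended square: 0.02842/0.00833333 → 3, 0.01333/0.00416667 → 3; chars 33.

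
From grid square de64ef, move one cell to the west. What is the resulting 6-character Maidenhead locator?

DE64df

Longitude subsquare e = 4; −1 → 3 = d.
The latitude characters are unchanged.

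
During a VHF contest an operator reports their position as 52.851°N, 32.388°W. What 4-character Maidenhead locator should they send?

HO32

Add 180° to longitude and 90° to latitude: 147.61, 142.85.
Field: lon ⌊147.61/20⌋ = 7 → H; lat ⌊142.85/10⌋ = 14 → O.
Square: lon ⌊7.61/2⌋ = 3; lat ⌊2.85/1⌋ = 2.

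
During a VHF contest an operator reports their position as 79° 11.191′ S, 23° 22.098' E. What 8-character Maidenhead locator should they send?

Add 180° to longitude and 90° to latitude: 203.36830, 10.81348.
Field: 203.36830/20 → 10 → K, 10.81348/10 → 1 → B; chars KB.
Square: 3.36830/2 → 1, 0.81348/1 → 0; chars 10.
Subsquare: 1.36830/0.0833333 → 16 → q, 0.81348/0.0416667 → 19 → t; chars qt.
Extended square: 0.03497/0.00833333 → 4, 0.02182/0.00416667 → 5; chars 45.

KB10qt45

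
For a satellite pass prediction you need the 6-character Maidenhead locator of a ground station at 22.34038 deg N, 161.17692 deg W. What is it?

AL92ji

Shift to the Maidenhead origin (180°W, 90°S): lon 18.8231, lat 112.3404.
Field (20°×10°, letters A–R): 18.8231/20 → 0 → A, 112.3404/10 → 11 → L; chars AL.
Square (2°×1°, digits 0–9): 18.8231/2 → 9, 2.3404/1 → 2; chars 92.
Subsquare (5′×2.5′, letters a–x): 0.8231/0.0833333 → 9 → j, 0.3404/0.0416667 → 8 → i; chars ji.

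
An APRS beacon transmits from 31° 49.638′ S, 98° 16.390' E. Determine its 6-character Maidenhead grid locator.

NF98de

Add 180° to longitude and 90° to latitude: 278.2732, 58.1727.
Field: 278.2732/20 → 13 → N, 58.1727/10 → 5 → F; chars NF.
Square: 18.2732/2 → 9, 8.1727/1 → 8; chars 98.
Subsquare: 0.2732/0.0833333 → 3 → d, 0.1727/0.0416667 → 4 → e; chars de.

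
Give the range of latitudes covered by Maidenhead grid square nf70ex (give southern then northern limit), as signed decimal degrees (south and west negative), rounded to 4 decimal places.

-39.0417, -39.0000

Field N=13, F=5: +13·20° lon, +5·10° lat → SW at lon 80°, lat -40°.
Square 7, 0: +7·2° lon, +0·1° lat → SW at lon 94°, lat -40°.
Subsquare e=4, x=23: +4·0.0833333° lon, +23·0.0416667° lat → SW at lon 94.3333°, lat -39.0417°.
Cell spans 0.0833333° lon × 0.0416667° lat.
south -39.0417, north -39.0000.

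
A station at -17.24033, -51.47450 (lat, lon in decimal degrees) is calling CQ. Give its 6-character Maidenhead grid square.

GH42gs

Shift to the Maidenhead origin (180°W, 90°S): lon 128.5255, lat 72.7597.
Field: 128.5255/20 → 6 → G, 72.7597/10 → 7 → H; chars GH.
Square: 8.5255/2 → 4, 2.7597/1 → 2; chars 42.
Subsquare: 0.5255/0.0833333 → 6 → g, 0.7597/0.0416667 → 18 → s; chars gs.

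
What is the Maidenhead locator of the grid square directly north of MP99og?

MP99oh

Latitude subsquare g = 6; +1 → 7 = h.
The longitude characters are unchanged.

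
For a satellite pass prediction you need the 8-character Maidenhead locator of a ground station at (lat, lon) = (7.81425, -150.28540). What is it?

BJ47ut55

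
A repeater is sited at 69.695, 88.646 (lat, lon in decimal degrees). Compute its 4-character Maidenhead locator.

Offset from 180°W / 90°S: lon 268.65°, lat 159.69°.
Field: lon ⌊268.65/20⌋ = 13 → N; lat ⌊159.69/10⌋ = 15 → P.
Square: lon ⌊8.65/2⌋ = 4; lat ⌊9.69/1⌋ = 9.

NP49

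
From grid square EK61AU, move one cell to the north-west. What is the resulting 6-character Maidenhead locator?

EK51xv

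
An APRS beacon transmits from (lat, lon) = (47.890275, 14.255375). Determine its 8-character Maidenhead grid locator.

Add 180° to longitude and 90° to latitude: 194.25538, 137.89028.
Field (20°×10°, letters A–R): lon ⌊194.25538/20⌋ = 9 → J; lat ⌊137.89028/10⌋ = 13 → N.
Square (2°×1°, digits 0–9): lon ⌊14.25538/2⌋ = 7; lat ⌊7.89028/1⌋ = 7.
Subsquare (5′×2.5′, letters a–x): lon ⌊0.25538/0.0833333⌋ = 3 → d; lat ⌊0.89028/0.0416667⌋ = 21 → v.
Extended square (30″×15″, digits 0–9): lon ⌊0.00538/0.00833333⌋ = 0; lat ⌊0.01528/0.00416667⌋ = 3.

JN77dv03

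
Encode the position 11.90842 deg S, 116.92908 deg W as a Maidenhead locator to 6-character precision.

DH18mc

Add 180° to longitude and 90° to latitude: 63.0709, 78.0916.
Field: 63.0709/20 → 3 → D, 78.0916/10 → 7 → H; chars DH.
Square: 3.0709/2 → 1, 8.0916/1 → 8; chars 18.
Subsquare: 1.0709/0.0833333 → 12 → m, 0.0916/0.0416667 → 2 → c; chars mc.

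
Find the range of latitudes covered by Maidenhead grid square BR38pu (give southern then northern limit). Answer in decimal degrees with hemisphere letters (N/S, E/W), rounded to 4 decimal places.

88.8333° N, 88.8750° N

Field B=1, R=17: +1·20° lon, +17·10° lat → SW at lon -160°, lat 80°.
Square 3, 8: +3·2° lon, +8·1° lat → SW at lon -154°, lat 88°.
Subsquare p=15, u=20: +15·0.0833333° lon, +20·0.0416667° lat → SW at lon -152.75°, lat 88.8333°.
Cell spans 0.0833333° lon × 0.0416667° lat.
south 88.8333° N, north 88.8750° N.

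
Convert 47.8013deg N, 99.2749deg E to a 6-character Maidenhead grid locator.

Shift to the Maidenhead origin (180°W, 90°S): lon 279.2749, lat 137.8013.
Field: lon ⌊279.2749/20⌋ = 13 → N; lat ⌊137.8013/10⌋ = 13 → N.
Square: lon ⌊19.2749/2⌋ = 9; lat ⌊7.8013/1⌋ = 7.
Subsquare: lon ⌊1.2749/0.0833333⌋ = 15 → p; lat ⌊0.8013/0.0416667⌋ = 19 → t.

NN97pt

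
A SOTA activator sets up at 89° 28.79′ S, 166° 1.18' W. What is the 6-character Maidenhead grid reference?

AA60xm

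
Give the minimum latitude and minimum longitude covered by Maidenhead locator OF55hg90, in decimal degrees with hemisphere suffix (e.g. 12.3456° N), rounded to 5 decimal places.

34.75000° S, 110.65833° E

Field O=14, F=5: +14·20° lon, +5·10° lat → SW at lon 100°, lat -40°.
Square 5, 5: +5·2° lon, +5·1° lat → SW at lon 110°, lat -35°.
Subsquare h=7, g=6: +7·0.0833333° lon, +6·0.0416667° lat → SW at lon 110.583°, lat -34.75°.
Extended square 9, 0: +9·0.00833333° lon, +0·0.00416667° lat → SW at lon 110.658°, lat -34.75°.
latitude 34.75000° S, longitude 110.65833° E.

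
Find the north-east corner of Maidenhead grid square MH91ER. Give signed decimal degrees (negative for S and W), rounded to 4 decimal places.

Field M=12, H=7: +12·20° lon, +7·10° lat → SW at lon 60°, lat -20°.
Square 9, 1: +9·2° lon, +1·1° lat → SW at lon 78°, lat -19°.
Subsquare e=4, r=17: +4·0.0833333° lon, +17·0.0416667° lat → SW at lon 78.3333°, lat -18.2917°.
Cell spans 0.0833333° lon × 0.0416667° lat. NE corner is SW corner plus one full cell.
latitude -18.2500, longitude 78.4167.

-18.2500, 78.4167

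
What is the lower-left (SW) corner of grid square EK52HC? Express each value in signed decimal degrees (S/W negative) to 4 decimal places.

Field E=4, K=10: +4·20° lon, +10·10° lat → SW at lon -100°, lat 10°.
Square 5, 2: +5·2° lon, +2·1° lat → SW at lon -90°, lat 12°.
Subsquare h=7, c=2: +7·0.0833333° lon, +2·0.0416667° lat → SW at lon -89.4167°, lat 12.0833°.
latitude 12.0833, longitude -89.4167.

12.0833, -89.4167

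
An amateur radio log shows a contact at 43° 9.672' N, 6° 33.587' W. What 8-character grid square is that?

Offset from 180°W / 90°S: lon 173.44022°, lat 133.16120°.
Field: 173.44022/20 → 8 → I, 133.16120/10 → 13 → N; chars IN.
Square: 13.44022/2 → 6, 3.16120/1 → 3; chars 63.
Subsquare: 1.44022/0.0833333 → 17 → r, 0.16120/0.0416667 → 3 → d; chars rd.
Extended square: 0.02355/0.00833333 → 2, 0.03620/0.00416667 → 8; chars 28.

IN63rd28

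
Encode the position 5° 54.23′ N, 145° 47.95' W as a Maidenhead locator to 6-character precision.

BJ75cv

Add 180° to longitude and 90° to latitude: 34.2008, 95.9038.
Field: 34.2008/20 → 1 → B, 95.9038/10 → 9 → J; chars BJ.
Square: 14.2008/2 → 7, 5.9038/1 → 5; chars 75.
Subsquare: 0.2008/0.0833333 → 2 → c, 0.9038/0.0416667 → 21 → v; chars cv.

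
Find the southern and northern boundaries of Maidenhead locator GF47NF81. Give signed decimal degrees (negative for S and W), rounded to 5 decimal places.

Field G=6, F=5: +6·20° lon, +5·10° lat → SW at lon -60°, lat -40°.
Square 4, 7: +4·2° lon, +7·1° lat → SW at lon -52°, lat -33°.
Subsquare n=13, f=5: +13·0.0833333° lon, +5·0.0416667° lat → SW at lon -50.9167°, lat -32.7917°.
Extended square 8, 1: +8·0.00833333° lon, +1·0.00416667° lat → SW at lon -50.85°, lat -32.7875°.
Cell spans 0.00833333° lon × 0.00416667° lat.
south -32.78750, north -32.78333.

-32.78750, -32.78333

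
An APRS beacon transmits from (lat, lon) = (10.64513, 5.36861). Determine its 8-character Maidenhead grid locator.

Add 180° to longitude and 90° to latitude: 185.36861, 100.64513.
Field: 185.36861/20 → 9 → J, 100.64513/10 → 10 → K; chars JK.
Square: 5.36861/2 → 2, 0.64513/1 → 0; chars 20.
Subsquare: 1.36861/0.0833333 → 16 → q, 0.64513/0.0416667 → 15 → p; chars qp.
Extended square: 0.03528/0.00833333 → 4, 0.02013/0.00416667 → 4; chars 44.

JK20qp44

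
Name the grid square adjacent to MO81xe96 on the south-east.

MO91ae05

Longitude extended square 9; +1 → 10, wraps to 0, carry into subsquare.
Longitude subsquare x = 23; +1 → 24, wraps to 0 = a, carry into square.
Longitude square 8; +1 → 9.
Latitude extended square 6; −1 → 5.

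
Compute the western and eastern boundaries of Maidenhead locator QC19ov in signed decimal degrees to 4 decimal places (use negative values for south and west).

143.1667, 143.2500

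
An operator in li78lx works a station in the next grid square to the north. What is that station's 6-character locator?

LI79la

Latitude subsquare x = 23; +1 → 24, wraps to 0 = a, carry into square.
Latitude square 8; +1 → 9.
The longitude characters are unchanged.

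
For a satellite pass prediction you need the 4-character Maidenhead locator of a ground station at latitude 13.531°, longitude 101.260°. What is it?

Shift to the Maidenhead origin (180°W, 90°S): lon 281.26, lat 103.53.
Field: lon ⌊281.26/20⌋ = 14 → O; lat ⌊103.53/10⌋ = 10 → K.
Square: lon ⌊1.26/2⌋ = 0; lat ⌊3.53/1⌋ = 3.

OK03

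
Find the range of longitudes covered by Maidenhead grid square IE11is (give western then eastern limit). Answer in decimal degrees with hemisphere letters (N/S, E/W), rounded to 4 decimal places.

Field I=8, E=4: +8·20° lon, +4·10° lat → SW at lon -20°, lat -50°.
Square 1, 1: +1·2° lon, +1·1° lat → SW at lon -18°, lat -49°.
Subsquare i=8, s=18: +8·0.0833333° lon, +18·0.0416667° lat → SW at lon -17.3333°, lat -48.25°.
Cell spans 0.0833333° lon × 0.0416667° lat.
west 17.3333° W, east 17.2500° W.

17.3333° W, 17.2500° W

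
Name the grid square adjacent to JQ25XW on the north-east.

JQ35ax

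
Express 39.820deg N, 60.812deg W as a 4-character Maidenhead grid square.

FM99

Shift to the Maidenhead origin (180°W, 90°S): lon 119.19, lat 129.82.
Field: 119.19/20 → 5 → F, 129.82/10 → 12 → M; chars FM.
Square: 19.19/2 → 9, 9.82/1 → 9; chars 99.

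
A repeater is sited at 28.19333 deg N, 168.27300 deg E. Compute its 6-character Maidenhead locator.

Shift to the Maidenhead origin (180°W, 90°S): lon 348.2730, lat 118.1933.
Field: 348.2730/20 → 17 → R, 118.1933/10 → 11 → L; chars RL.
Square: 8.2730/2 → 4, 8.1933/1 → 8; chars 48.
Subsquare: 0.2730/0.0833333 → 3 → d, 0.1933/0.0416667 → 4 → e; chars de.

RL48de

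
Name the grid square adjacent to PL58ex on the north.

PL59ea

Latitude subsquare x = 23; +1 → 24, wraps to 0 = a, carry into square.
Latitude square 8; +1 → 9.
The longitude characters are unchanged.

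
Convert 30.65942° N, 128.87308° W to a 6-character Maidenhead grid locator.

CM50np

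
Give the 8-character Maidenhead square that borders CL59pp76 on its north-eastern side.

CL59pp87

Longitude extended square 7; +1 → 8.
Latitude extended square 6; +1 → 7.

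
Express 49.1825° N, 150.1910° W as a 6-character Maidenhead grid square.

BN49ve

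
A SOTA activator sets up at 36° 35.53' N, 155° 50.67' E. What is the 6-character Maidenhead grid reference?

QM76wo

Add 180° to longitude and 90° to latitude: 335.8445, 126.5922.
Field: lon ⌊335.8445/20⌋ = 16 → Q; lat ⌊126.5922/10⌋ = 12 → M.
Square: lon ⌊15.8445/2⌋ = 7; lat ⌊6.5922/1⌋ = 6.
Subsquare: lon ⌊1.8445/0.0833333⌋ = 22 → w; lat ⌊0.5922/0.0416667⌋ = 14 → o.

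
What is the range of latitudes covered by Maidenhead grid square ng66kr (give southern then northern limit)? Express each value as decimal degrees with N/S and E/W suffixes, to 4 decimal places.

23.2917° S, 23.2500° S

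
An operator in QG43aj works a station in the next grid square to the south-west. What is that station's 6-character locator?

QG33xi

Longitude subsquare a = 0; −1 → -1, wraps to 23 = x, carry into square.
Longitude square 4; −1 → 3.
Latitude subsquare j = 9; −1 → 8 = i.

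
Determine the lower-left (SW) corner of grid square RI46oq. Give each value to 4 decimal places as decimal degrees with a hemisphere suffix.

3.3333° S, 169.1667° E

Field R=17, I=8: +17·20° lon, +8·10° lat → SW at lon 160°, lat -10°.
Square 4, 6: +4·2° lon, +6·1° lat → SW at lon 168°, lat -4°.
Subsquare o=14, q=16: +14·0.0833333° lon, +16·0.0416667° lat → SW at lon 169.167°, lat -3.33333°.
latitude 3.3333° S, longitude 169.1667° E.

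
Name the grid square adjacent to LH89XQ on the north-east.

Longitude subsquare x = 23; +1 → 24, wraps to 0 = a, carry into square.
Longitude square 8; +1 → 9.
Latitude subsquare q = 16; +1 → 17 = r.

LH99ar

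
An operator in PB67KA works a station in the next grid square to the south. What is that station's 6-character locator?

PB66kx

Latitude subsquare a = 0; −1 → -1, wraps to 23 = x, carry into square.
Latitude square 7; −1 → 6.
The longitude characters are unchanged.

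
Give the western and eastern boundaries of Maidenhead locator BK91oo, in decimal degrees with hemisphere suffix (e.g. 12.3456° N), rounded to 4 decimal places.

140.8333° W, 140.7500° W

Field B=1, K=10: +1·20° lon, +10·10° lat → SW at lon -160°, lat 10°.
Square 9, 1: +9·2° lon, +1·1° lat → SW at lon -142°, lat 11°.
Subsquare o=14, o=14: +14·0.0833333° lon, +14·0.0416667° lat → SW at lon -140.833°, lat 11.5833°.
Cell spans 0.0833333° lon × 0.0416667° lat.
west 140.8333° W, east 140.7500° W.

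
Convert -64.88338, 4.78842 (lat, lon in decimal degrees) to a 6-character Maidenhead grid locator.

JC25jc

Offset from 180°W / 90°S: lon 184.7884°, lat 25.1166°.
Field: 184.7884/20 → 9 → J, 25.1166/10 → 2 → C; chars JC.
Square: 4.7884/2 → 2, 5.1166/1 → 5; chars 25.
Subsquare: 0.7884/0.0833333 → 9 → j, 0.1166/0.0416667 → 2 → c; chars jc.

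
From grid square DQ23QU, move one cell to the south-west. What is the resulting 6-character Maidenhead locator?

Longitude subsquare q = 16; −1 → 15 = p.
Latitude subsquare u = 20; −1 → 19 = t.

DQ23pt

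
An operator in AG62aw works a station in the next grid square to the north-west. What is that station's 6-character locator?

Longitude subsquare a = 0; −1 → -1, wraps to 23 = x, carry into square.
Longitude square 6; −1 → 5.
Latitude subsquare w = 22; +1 → 23 = x.

AG52xx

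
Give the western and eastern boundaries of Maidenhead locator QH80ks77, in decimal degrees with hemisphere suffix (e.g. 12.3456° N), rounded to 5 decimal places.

156.89167° E, 156.90000° E

Field Q=16, H=7: +16·20° lon, +7·10° lat → SW at lon 140°, lat -20°.
Square 8, 0: +8·2° lon, +0·1° lat → SW at lon 156°, lat -20°.
Subsquare k=10, s=18: +10·0.0833333° lon, +18·0.0416667° lat → SW at lon 156.833°, lat -19.25°.
Extended square 7, 7: +7·0.00833333° lon, +7·0.00416667° lat → SW at lon 156.892°, lat -19.2208°.
Cell spans 0.00833333° lon × 0.00416667° lat.
west 156.89167° E, east 156.90000° E.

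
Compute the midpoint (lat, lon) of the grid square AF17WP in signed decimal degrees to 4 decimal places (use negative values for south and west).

-32.3542, -176.1250

Field A=0, F=5: +0·20° lon, +5·10° lat → SW at lon -180°, lat -40°.
Square 1, 7: +1·2° lon, +7·1° lat → SW at lon -178°, lat -33°.
Subsquare w=22, p=15: +22·0.0833333° lon, +15·0.0416667° lat → SW at lon -176.167°, lat -32.375°.
Cell spans 0.0833333° lon × 0.0416667° lat. Centre is SW corner plus half of each.
latitude -32.3542, longitude -176.1250.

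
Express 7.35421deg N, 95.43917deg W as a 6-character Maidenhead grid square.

Add 180° to longitude and 90° to latitude: 84.5608, 97.3542.
Field (20°×10°, letters A–R): lon ⌊84.5608/20⌋ = 4 → E; lat ⌊97.3542/10⌋ = 9 → J.
Square (2°×1°, digits 0–9): lon ⌊4.5608/2⌋ = 2; lat ⌊7.3542/1⌋ = 7.
Subsquare (5′×2.5′, letters a–x): lon ⌊0.5608/0.0833333⌋ = 6 → g; lat ⌊0.3542/0.0416667⌋ = 8 → i.

EJ27gi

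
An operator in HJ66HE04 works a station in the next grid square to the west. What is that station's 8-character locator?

Longitude extended square 0; −1 → -1, wraps to 9, carry into subsquare.
Longitude subsquare h = 7; −1 → 6 = g.
The latitude characters are unchanged.

HJ66ge94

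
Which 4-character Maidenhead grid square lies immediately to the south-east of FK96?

GK05

Longitude square 9; +1 → 10, wraps to 0, carry into field.
Longitude field F = 5; +1 → 6 = G.
Latitude square 6; −1 → 5.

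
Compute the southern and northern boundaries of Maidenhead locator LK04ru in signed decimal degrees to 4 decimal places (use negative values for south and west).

14.8333, 14.8750

Field L=11, K=10: +11·20° lon, +10·10° lat → SW at lon 40°, lat 10°.
Square 0, 4: +0·2° lon, +4·1° lat → SW at lon 40°, lat 14°.
Subsquare r=17, u=20: +17·0.0833333° lon, +20·0.0416667° lat → SW at lon 41.4167°, lat 14.8333°.
Cell spans 0.0833333° lon × 0.0416667° lat.
south 14.8333, north 14.8750.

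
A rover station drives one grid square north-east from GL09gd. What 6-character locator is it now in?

GL09he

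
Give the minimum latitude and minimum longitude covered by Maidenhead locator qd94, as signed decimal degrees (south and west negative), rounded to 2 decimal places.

Field Q=16, D=3: +16·20° lon, +3·10° lat → SW at lon 140°, lat -60°.
Square 9, 4: +9·2° lon, +4·1° lat → SW at lon 158°, lat -56°.
latitude -56.00, longitude 158.00.

-56.00, 158.00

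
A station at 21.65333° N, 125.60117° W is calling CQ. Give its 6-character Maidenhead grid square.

CL71ep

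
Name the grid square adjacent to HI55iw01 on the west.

Longitude extended square 0; −1 → -1, wraps to 9, carry into subsquare.
Longitude subsquare i = 8; −1 → 7 = h.
The latitude characters are unchanged.

HI55hw91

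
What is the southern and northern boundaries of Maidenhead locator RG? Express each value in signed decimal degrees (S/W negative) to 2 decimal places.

Field R=17, G=6: +17·20° lon, +6·10° lat → SW at lon 160°, lat -30°.
Cell spans 20° lon × 10° lat.
south -30.00, north -20.00.

-30.00, -20.00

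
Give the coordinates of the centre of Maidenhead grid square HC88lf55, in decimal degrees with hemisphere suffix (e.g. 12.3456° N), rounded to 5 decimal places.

61.76875° S, 23.03750° W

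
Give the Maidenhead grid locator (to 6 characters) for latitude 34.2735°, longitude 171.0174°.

Offset from 180°W / 90°S: lon 351.0174°, lat 124.2735°.
Field: lon ⌊351.0174/20⌋ = 17 → R; lat ⌊124.2735/10⌋ = 12 → M.
Square: lon ⌊11.0174/2⌋ = 5; lat ⌊4.2735/1⌋ = 4.
Subsquare: lon ⌊1.0174/0.0833333⌋ = 12 → m; lat ⌊0.2735/0.0416667⌋ = 6 → g.

RM54mg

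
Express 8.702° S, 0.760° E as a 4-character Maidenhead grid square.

JI01

Add 180° to longitude and 90° to latitude: 180.76, 81.30.
Field: 180.76/20 → 9 → J, 81.30/10 → 8 → I; chars JI.
Square: 0.76/2 → 0, 1.30/1 → 1; chars 01.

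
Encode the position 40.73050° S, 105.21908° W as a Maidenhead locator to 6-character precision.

Shift to the Maidenhead origin (180°W, 90°S): lon 74.7809, lat 49.2695.
Field (20°×10°, letters A–R): lon ⌊74.7809/20⌋ = 3 → D; lat ⌊49.2695/10⌋ = 4 → E.
Square (2°×1°, digits 0–9): lon ⌊14.7809/2⌋ = 7; lat ⌊9.2695/1⌋ = 9.
Subsquare (5′×2.5′, letters a–x): lon ⌊0.7809/0.0833333⌋ = 9 → j; lat ⌊0.2695/0.0416667⌋ = 6 → g.

DE79jg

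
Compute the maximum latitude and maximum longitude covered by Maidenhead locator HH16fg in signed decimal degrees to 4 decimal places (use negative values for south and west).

-13.7083, -37.5000

Field H=7, H=7: +7·20° lon, +7·10° lat → SW at lon -40°, lat -20°.
Square 1, 6: +1·2° lon, +6·1° lat → SW at lon -38°, lat -14°.
Subsquare f=5, g=6: +5·0.0833333° lon, +6·0.0416667° lat → SW at lon -37.5833°, lat -13.75°.
Cell spans 0.0833333° lon × 0.0416667° lat. NE corner is SW corner plus one full cell.
latitude -13.7083, longitude -37.5000.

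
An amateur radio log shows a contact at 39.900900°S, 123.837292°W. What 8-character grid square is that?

Add 180° to longitude and 90° to latitude: 56.16271, 50.09910.
Field (20°×10°, letters A–R): lon ⌊56.16271/20⌋ = 2 → C; lat ⌊50.09910/10⌋ = 5 → F.
Square (2°×1°, digits 0–9): lon ⌊16.16271/2⌋ = 8; lat ⌊0.09910/1⌋ = 0.
Subsquare (5′×2.5′, letters a–x): lon ⌊0.16271/0.0833333⌋ = 1 → b; lat ⌊0.09910/0.0416667⌋ = 2 → c.
Extended square (30″×15″, digits 0–9): lon ⌊0.07937/0.00833333⌋ = 9; lat ⌊0.01577/0.00416667⌋ = 3.

CF80bc93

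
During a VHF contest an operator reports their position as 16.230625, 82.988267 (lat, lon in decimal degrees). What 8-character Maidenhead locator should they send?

NK16lf85

Offset from 180°W / 90°S: lon 262.98827°, lat 106.23063°.
Field: 262.98827/20 → 13 → N, 106.23063/10 → 10 → K; chars NK.
Square: 2.98827/2 → 1, 6.23063/1 → 6; chars 16.
Subsquare: 0.98827/0.0833333 → 11 → l, 0.23063/0.0416667 → 5 → f; chars lf.
Extended square: 0.07160/0.00833333 → 8, 0.02229/0.00416667 → 5; chars 85.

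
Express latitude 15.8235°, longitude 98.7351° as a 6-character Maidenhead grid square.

NK95it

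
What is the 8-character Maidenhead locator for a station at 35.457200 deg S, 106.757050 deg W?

Offset from 180°W / 90°S: lon 73.24295°, lat 54.54280°.
Field: lon ⌊73.24295/20⌋ = 3 → D; lat ⌊54.54280/10⌋ = 5 → F.
Square: lon ⌊13.24295/2⌋ = 6; lat ⌊4.54280/1⌋ = 4.
Subsquare: lon ⌊1.24295/0.0833333⌋ = 14 → o; lat ⌊0.54280/0.0416667⌋ = 13 → n.
Extended square: lon ⌊0.07628/0.00833333⌋ = 9; lat ⌊0.00113/0.00416667⌋ = 0.

DF64on90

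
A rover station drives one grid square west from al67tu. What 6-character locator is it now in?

AL67su

Longitude subsquare t = 19; −1 → 18 = s.
The latitude characters are unchanged.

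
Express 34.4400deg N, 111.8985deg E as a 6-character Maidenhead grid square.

Shift to the Maidenhead origin (180°W, 90°S): lon 291.8985, lat 124.4400.
Field: lon ⌊291.8985/20⌋ = 14 → O; lat ⌊124.4400/10⌋ = 12 → M.
Square: lon ⌊11.8985/2⌋ = 5; lat ⌊4.4400/1⌋ = 4.
Subsquare: lon ⌊1.8985/0.0833333⌋ = 22 → w; lat ⌊0.4400/0.0416667⌋ = 10 → k.

OM54wk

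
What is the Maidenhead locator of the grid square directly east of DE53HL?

DE53il

Longitude subsquare h = 7; +1 → 8 = i.
The latitude characters are unchanged.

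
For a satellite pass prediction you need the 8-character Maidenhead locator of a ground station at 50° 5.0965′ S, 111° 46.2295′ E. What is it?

Offset from 180°W / 90°S: lon 291.77049°, lat 39.91506°.
Field: 291.77049/20 → 14 → O, 39.91506/10 → 3 → D; chars OD.
Square: 11.77049/2 → 5, 9.91506/1 → 9; chars 59.
Subsquare: 1.77049/0.0833333 → 21 → v, 0.91506/0.0416667 → 21 → v; chars vv.
Extended square: 0.02049/0.00833333 → 2, 0.04006/0.00416667 → 9; chars 29.

OD59vv29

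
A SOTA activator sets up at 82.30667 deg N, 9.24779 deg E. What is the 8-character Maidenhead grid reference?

JR42oh93

Add 180° to longitude and 90° to latitude: 189.24779, 172.30667.
Field (20°×10°, letters A–R): lon ⌊189.24779/20⌋ = 9 → J; lat ⌊172.30667/10⌋ = 17 → R.
Square (2°×1°, digits 0–9): lon ⌊9.24779/2⌋ = 4; lat ⌊2.30667/1⌋ = 2.
Subsquare (5′×2.5′, letters a–x): lon ⌊1.24779/0.0833333⌋ = 14 → o; lat ⌊0.30667/0.0416667⌋ = 7 → h.
Extended square (30″×15″, digits 0–9): lon ⌊0.08112/0.00833333⌋ = 9; lat ⌊0.01500/0.00416667⌋ = 3.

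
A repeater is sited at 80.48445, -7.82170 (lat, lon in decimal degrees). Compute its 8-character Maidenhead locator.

IR60cl16

Offset from 180°W / 90°S: lon 172.17830°, lat 170.48445°.
Field (20°×10°, letters A–R): lon ⌊172.17830/20⌋ = 8 → I; lat ⌊170.48445/10⌋ = 17 → R.
Square (2°×1°, digits 0–9): lon ⌊12.17830/2⌋ = 6; lat ⌊0.48445/1⌋ = 0.
Subsquare (5′×2.5′, letters a–x): lon ⌊0.17830/0.0833333⌋ = 2 → c; lat ⌊0.48445/0.0416667⌋ = 11 → l.
Extended square (30″×15″, digits 0–9): lon ⌊0.01163/0.00833333⌋ = 1; lat ⌊0.02612/0.00416667⌋ = 6.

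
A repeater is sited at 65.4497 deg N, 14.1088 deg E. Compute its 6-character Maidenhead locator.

Add 180° to longitude and 90° to latitude: 194.1088, 155.4497.
Field (20°×10°, letters A–R): lon ⌊194.1088/20⌋ = 9 → J; lat ⌊155.4497/10⌋ = 15 → P.
Square (2°×1°, digits 0–9): lon ⌊14.1088/2⌋ = 7; lat ⌊5.4497/1⌋ = 5.
Subsquare (5′×2.5′, letters a–x): lon ⌊0.1088/0.0833333⌋ = 1 → b; lat ⌊0.4497/0.0416667⌋ = 10 → k.

JP75bk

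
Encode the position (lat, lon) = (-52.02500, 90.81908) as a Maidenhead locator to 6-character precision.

ND57jx

Add 180° to longitude and 90° to latitude: 270.8191, 37.9750.
Field: 270.8191/20 → 13 → N, 37.9750/10 → 3 → D; chars ND.
Square: 10.8191/2 → 5, 7.9750/1 → 7; chars 57.
Subsquare: 0.8191/0.0833333 → 9 → j, 0.9750/0.0416667 → 23 → x; chars jx.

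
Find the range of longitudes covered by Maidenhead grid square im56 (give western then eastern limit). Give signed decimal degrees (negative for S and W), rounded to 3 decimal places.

-10.000, -8.000

Field I=8, M=12: +8·20° lon, +12·10° lat → SW at lon -20°, lat 30°.
Square 5, 6: +5·2° lon, +6·1° lat → SW at lon -10°, lat 36°.
Cell spans 2° lon × 1° lat.
west -10.000, east -8.000.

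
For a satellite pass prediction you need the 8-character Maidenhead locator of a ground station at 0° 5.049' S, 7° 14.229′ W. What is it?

Add 180° to longitude and 90° to latitude: 172.76285, 89.91585.
Field: 172.76285/20 → 8 → I, 89.91585/10 → 8 → I; chars II.
Square: 12.76285/2 → 6, 9.91585/1 → 9; chars 69.
Subsquare: 0.76285/0.0833333 → 9 → j, 0.91585/0.0416667 → 21 → v; chars jv.
Extended square: 0.01285/0.00833333 → 1, 0.04085/0.00416667 → 9; chars 19.

II69jv19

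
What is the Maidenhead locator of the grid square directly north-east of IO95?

JO06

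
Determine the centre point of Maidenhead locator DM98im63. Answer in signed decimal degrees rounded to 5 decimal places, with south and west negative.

38.51458, -101.27917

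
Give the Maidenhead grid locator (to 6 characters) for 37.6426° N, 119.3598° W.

DM07hp

Shift to the Maidenhead origin (180°W, 90°S): lon 60.6402, lat 127.6426.
Field (20°×10°, letters A–R): 60.6402/20 → 3 → D, 127.6426/10 → 12 → M; chars DM.
Square (2°×1°, digits 0–9): 0.6402/2 → 0, 7.6426/1 → 7; chars 07.
Subsquare (5′×2.5′, letters a–x): 0.6402/0.0833333 → 7 → h, 0.6426/0.0416667 → 15 → p; chars hp.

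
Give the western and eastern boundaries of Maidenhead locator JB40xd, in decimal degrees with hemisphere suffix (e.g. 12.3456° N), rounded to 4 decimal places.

9.9167° E, 10.0000° E

Field J=9, B=1: +9·20° lon, +1·10° lat → SW at lon 0°, lat -80°.
Square 4, 0: +4·2° lon, +0·1° lat → SW at lon 8°, lat -80°.
Subsquare x=23, d=3: +23·0.0833333° lon, +3·0.0416667° lat → SW at lon 9.91667°, lat -79.875°.
Cell spans 0.0833333° lon × 0.0416667° lat.
west 9.9167° E, east 10.0000° E.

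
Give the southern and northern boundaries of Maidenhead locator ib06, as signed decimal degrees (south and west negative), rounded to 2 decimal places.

Field I=8, B=1: +8·20° lon, +1·10° lat → SW at lon -20°, lat -80°.
Square 0, 6: +0·2° lon, +6·1° lat → SW at lon -20°, lat -74°.
Cell spans 2° lon × 1° lat.
south -74.00, north -73.00.

-74.00, -73.00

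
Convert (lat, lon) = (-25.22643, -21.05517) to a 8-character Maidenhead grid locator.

Shift to the Maidenhead origin (180°W, 90°S): lon 158.94483, lat 64.77357.
Field: 158.94483/20 → 7 → H, 64.77357/10 → 6 → G; chars HG.
Square: 18.94483/2 → 9, 4.77357/1 → 4; chars 94.
Subsquare: 0.94483/0.0833333 → 11 → l, 0.77357/0.0416667 → 18 → s; chars ls.
Extended square: 0.02816/0.00833333 → 3, 0.02357/0.00416667 → 5; chars 35.

HG94ls35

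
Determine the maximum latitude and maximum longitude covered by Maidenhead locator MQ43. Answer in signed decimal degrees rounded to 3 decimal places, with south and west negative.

74.000, 70.000

Field M=12, Q=16: +12·20° lon, +16·10° lat → SW at lon 60°, lat 70°.
Square 4, 3: +4·2° lon, +3·1° lat → SW at lon 68°, lat 73°.
Cell spans 2° lon × 1° lat. NE corner is SW corner plus one full cell.
latitude 74.000, longitude 70.000.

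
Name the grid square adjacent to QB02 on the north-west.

PB93

Longitude square 0; −1 → -1, wraps to 9, carry into field.
Longitude field Q = 16; −1 → 15 = P.
Latitude square 2; +1 → 3.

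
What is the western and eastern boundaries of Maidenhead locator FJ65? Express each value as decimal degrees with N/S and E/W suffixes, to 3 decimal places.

68.000° W, 66.000° W

Field F=5, J=9: +5·20° lon, +9·10° lat → SW at lon -80°, lat 0°.
Square 6, 5: +6·2° lon, +5·1° lat → SW at lon -68°, lat 5°.
Cell spans 2° lon × 1° lat.
west 68.000° W, east 66.000° W.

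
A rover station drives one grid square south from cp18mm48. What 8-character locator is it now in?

Latitude extended square 8; −1 → 7.
The longitude characters are unchanged.

CP18mm47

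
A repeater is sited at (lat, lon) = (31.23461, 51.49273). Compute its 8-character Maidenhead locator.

LM51rf96

Offset from 180°W / 90°S: lon 231.49273°, lat 121.23461°.
Field: 231.49273/20 → 11 → L, 121.23461/10 → 12 → M; chars LM.
Square: 11.49273/2 → 5, 1.23461/1 → 1; chars 51.
Subsquare: 1.49273/0.0833333 → 17 → r, 0.23461/0.0416667 → 5 → f; chars rf.
Extended square: 0.07606/0.00833333 → 9, 0.02628/0.00416667 → 6; chars 96.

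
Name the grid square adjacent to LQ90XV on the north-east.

Longitude subsquare x = 23; +1 → 24, wraps to 0 = a, carry into square.
Longitude square 9; +1 → 10, wraps to 0, carry into field.
Longitude field L = 11; +1 → 12 = M.
Latitude subsquare v = 21; +1 → 22 = w.

MQ00aw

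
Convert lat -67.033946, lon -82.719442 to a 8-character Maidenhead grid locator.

EC82px31

Shift to the Maidenhead origin (180°W, 90°S): lon 97.28056, lat 22.96605.
Field: lon ⌊97.28056/20⌋ = 4 → E; lat ⌊22.96605/10⌋ = 2 → C.
Square: lon ⌊17.28056/2⌋ = 8; lat ⌊2.96605/1⌋ = 2.
Subsquare: lon ⌊1.28056/0.0833333⌋ = 15 → p; lat ⌊0.96605/0.0416667⌋ = 23 → x.
Extended square: lon ⌊0.03056/0.00833333⌋ = 3; lat ⌊0.00772/0.00416667⌋ = 1.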